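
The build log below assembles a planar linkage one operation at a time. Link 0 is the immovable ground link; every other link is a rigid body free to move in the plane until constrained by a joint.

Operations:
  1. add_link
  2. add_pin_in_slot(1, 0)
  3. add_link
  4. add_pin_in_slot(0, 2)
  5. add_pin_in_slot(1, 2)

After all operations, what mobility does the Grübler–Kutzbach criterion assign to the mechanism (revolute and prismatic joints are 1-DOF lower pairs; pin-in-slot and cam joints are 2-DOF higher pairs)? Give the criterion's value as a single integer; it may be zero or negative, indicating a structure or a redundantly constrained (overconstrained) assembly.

(L,J1,J2)=(1,0,0); link0 fixed
link1: (2,0,0)
PS 1-0 [J2]: (2,0,1)
link2: (3,0,1)
PS 0-2 [J2]: (3,0,2)
PS 1-2 [J2]: (3,0,3)
Grübler: 3·2 − 2·0 − 3 = 3

M = 3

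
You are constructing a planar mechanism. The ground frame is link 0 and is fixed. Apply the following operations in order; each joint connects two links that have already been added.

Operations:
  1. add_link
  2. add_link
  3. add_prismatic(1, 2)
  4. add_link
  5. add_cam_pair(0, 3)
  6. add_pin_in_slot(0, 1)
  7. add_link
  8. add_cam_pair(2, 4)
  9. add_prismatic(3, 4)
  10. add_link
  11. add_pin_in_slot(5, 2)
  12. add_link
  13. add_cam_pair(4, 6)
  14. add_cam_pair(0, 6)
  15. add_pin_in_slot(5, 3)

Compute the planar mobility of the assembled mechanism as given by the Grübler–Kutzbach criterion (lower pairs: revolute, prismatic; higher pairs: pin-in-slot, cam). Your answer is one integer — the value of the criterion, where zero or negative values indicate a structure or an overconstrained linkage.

M = 7

[1;0;0] (link 0 is ground)
L+ [2;0;0]
L+ [3;0;0]
P(1,2)∈J1 [3;1;0]
L+ [4;1;0]
C(0,3)∈J2 [4;1;1]
PS(0,1)∈J2 [4;1;2]
L+ [5;1;2]
C(2,4)∈J2 [5;1;3]
P(3,4)∈J1 [5;2;3]
L+ [6;2;3]
PS(5,2)∈J2 [6;2;4]
L+ [7;2;4]
C(4,6)∈J2 [7;2;5]
C(0,6)∈J2 [7;2;6]
PS(5,3)∈J2 [7;2;7]
mobility = 18 − 4 − 7 = 7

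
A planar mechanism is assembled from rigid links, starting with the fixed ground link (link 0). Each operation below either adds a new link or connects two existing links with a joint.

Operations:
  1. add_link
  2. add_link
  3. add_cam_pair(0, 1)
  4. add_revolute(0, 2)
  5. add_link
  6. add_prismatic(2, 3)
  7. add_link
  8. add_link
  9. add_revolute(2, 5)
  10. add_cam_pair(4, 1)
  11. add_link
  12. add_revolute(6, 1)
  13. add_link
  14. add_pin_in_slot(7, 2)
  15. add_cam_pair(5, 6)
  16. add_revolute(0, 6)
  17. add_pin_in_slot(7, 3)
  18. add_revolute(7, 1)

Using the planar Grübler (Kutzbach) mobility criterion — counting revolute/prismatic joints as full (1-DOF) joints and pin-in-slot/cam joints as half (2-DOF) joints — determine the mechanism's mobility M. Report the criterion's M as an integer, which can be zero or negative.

M = 4

ground; <1,0,0>
#1 <2,0,0>
#2 <3,0,0>
C:0↔1 J2 <3,0,1>
R:0↔2 J1 <3,1,1>
#3 <4,1,1>
P:2↔3 J1 <4,2,1>
#4 <5,2,1>
#5 <6,2,1>
R:2↔5 J1 <6,3,1>
C:4↔1 J2 <6,3,2>
#6 <7,3,2>
R:6↔1 J1 <7,4,2>
#7 <8,4,2>
PS:7↔2 J2 <8,4,3>
C:5↔6 J2 <8,4,4>
R:0↔6 J1 <8,5,4>
PS:7↔3 J2 <8,5,5>
R:7↔1 J1 <8,6,5>
3×7 − 2×6 − 1×5 = 4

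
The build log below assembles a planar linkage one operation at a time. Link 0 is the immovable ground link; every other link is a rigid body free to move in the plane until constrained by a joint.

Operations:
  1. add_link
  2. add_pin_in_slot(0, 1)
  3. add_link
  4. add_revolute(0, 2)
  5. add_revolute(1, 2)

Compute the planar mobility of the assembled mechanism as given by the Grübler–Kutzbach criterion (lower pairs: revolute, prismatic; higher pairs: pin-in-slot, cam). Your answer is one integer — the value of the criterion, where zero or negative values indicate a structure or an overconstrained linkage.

M = 1

ground; <1,0,0>
#1 <2,0,0>
PS:0↔1 J2 <2,0,1>
#2 <3,0,1>
R:0↔2 J1 <3,1,1>
R:1↔2 J1 <3,2,1>
3×2 − 2×2 − 1×1 = 1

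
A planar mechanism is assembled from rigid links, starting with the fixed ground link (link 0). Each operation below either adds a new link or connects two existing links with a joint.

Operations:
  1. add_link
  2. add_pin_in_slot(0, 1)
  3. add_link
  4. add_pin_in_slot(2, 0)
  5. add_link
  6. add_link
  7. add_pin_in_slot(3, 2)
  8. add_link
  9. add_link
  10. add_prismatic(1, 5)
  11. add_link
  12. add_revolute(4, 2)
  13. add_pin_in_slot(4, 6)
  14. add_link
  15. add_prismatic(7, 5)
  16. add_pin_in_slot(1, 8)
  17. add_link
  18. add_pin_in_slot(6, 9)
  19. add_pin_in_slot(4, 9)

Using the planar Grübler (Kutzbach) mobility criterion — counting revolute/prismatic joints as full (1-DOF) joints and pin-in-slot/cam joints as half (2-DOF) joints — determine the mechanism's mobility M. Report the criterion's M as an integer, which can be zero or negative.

M = 14

(L,J1,J2)=(1,0,0); link0 fixed
link1: (2,0,0)
PS 0-1 [J2]: (2,0,1)
link2: (3,0,1)
PS 2-0 [J2]: (3,0,2)
link3: (4,0,2)
link4: (5,0,2)
PS 3-2 [J2]: (5,0,3)
link5: (6,0,3)
link6: (7,0,3)
P 1-5 [J1]: (7,1,3)
link7: (8,1,3)
R 4-2 [J1]: (8,2,3)
PS 4-6 [J2]: (8,2,4)
link8: (9,2,4)
P 7-5 [J1]: (9,3,4)
PS 1-8 [J2]: (9,3,5)
link9: (10,3,5)
PS 6-9 [J2]: (10,3,6)
PS 4-9 [J2]: (10,3,7)
Grübler: 3·9 − 2·3 − 7 = 14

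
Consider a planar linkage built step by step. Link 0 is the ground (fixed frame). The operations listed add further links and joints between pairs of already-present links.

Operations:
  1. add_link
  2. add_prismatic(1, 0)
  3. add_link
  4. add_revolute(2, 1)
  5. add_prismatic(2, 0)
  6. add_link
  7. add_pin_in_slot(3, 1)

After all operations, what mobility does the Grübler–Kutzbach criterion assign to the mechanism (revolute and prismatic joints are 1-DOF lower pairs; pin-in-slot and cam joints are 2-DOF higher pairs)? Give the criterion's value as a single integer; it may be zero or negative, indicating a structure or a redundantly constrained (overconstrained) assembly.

link 0 = ground. State L|J1|J2 = 1|0|0
+link1  2|0|0
P(1,0) f=1→J1  2|1|0
+link2  3|1|0
R(2,1) f=1→J1  3|2|0
P(2,0) f=1→J1  3|3|0
+link3  4|3|0
PS(3,1) f=2→J2  4|3|1
M = 3(4−1)−2·3−1 = 9−6−1 = 2

M = 2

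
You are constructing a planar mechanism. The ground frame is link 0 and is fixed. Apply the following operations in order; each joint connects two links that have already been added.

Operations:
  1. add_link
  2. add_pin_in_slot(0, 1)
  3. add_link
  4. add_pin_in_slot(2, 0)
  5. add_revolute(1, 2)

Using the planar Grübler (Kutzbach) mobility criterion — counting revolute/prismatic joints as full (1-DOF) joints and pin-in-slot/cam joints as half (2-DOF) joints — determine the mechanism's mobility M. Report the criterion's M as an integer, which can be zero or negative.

M = 2

L=1 J1=0 J2=0
add link → L=2 J1=0 J2=0
PS@0,1 dof=2 J2 → L=2 J1=0 J2=1
add link → L=3 J1=0 J2=1
PS@2,0 dof=2 J2 → L=3 J1=0 J2=2
R@1,2 dof=1 J1 → L=3 J1=1 J2=2
M=3(L−1)−2J1−J2=3·2−2·1−2=2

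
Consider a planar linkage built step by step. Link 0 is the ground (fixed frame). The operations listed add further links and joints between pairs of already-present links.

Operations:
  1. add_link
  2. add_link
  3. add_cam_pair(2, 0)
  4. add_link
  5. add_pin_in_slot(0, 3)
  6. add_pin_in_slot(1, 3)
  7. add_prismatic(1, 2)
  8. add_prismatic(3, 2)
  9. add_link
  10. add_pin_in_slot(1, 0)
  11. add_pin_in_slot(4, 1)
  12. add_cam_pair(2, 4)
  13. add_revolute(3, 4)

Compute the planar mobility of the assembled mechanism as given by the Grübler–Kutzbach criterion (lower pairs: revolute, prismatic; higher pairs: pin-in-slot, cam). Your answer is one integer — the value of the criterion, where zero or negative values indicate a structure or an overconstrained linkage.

M = 0

[1;0;0] (link 0 is ground)
L+ [2;0;0]
L+ [3;0;0]
C(2,0)∈J2 [3;0;1]
L+ [4;0;1]
PS(0,3)∈J2 [4;0;2]
PS(1,3)∈J2 [4;0;3]
P(1,2)∈J1 [4;1;3]
P(3,2)∈J1 [4;2;3]
L+ [5;2;3]
PS(1,0)∈J2 [5;2;4]
PS(4,1)∈J2 [5;2;5]
C(2,4)∈J2 [5;2;6]
R(3,4)∈J1 [5;3;6]
mobility = 12 − 6 − 6 = 0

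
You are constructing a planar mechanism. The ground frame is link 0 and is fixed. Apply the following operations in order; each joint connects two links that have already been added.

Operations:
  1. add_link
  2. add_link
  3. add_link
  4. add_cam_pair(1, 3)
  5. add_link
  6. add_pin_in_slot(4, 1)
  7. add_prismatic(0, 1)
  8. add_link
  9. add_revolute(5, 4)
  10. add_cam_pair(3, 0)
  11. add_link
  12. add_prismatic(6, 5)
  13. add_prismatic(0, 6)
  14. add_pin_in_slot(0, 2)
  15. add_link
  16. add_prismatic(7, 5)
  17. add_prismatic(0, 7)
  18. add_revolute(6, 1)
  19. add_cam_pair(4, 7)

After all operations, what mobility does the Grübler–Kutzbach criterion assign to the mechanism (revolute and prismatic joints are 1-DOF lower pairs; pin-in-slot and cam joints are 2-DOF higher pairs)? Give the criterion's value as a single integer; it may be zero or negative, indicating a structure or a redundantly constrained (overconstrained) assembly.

M = 2

[1;0;0] (link 0 is ground)
L+ [2;0;0]
L+ [3;0;0]
L+ [4;0;0]
C(1,3)∈J2 [4;0;1]
L+ [5;0;1]
PS(4,1)∈J2 [5;0;2]
P(0,1)∈J1 [5;1;2]
L+ [6;1;2]
R(5,4)∈J1 [6;2;2]
C(3,0)∈J2 [6;2;3]
L+ [7;2;3]
P(6,5)∈J1 [7;3;3]
P(0,6)∈J1 [7;4;3]
PS(0,2)∈J2 [7;4;4]
L+ [8;4;4]
P(7,5)∈J1 [8;5;4]
P(0,7)∈J1 [8;6;4]
R(6,1)∈J1 [8;7;4]
C(4,7)∈J2 [8;7;5]
mobility = 21 − 14 − 5 = 2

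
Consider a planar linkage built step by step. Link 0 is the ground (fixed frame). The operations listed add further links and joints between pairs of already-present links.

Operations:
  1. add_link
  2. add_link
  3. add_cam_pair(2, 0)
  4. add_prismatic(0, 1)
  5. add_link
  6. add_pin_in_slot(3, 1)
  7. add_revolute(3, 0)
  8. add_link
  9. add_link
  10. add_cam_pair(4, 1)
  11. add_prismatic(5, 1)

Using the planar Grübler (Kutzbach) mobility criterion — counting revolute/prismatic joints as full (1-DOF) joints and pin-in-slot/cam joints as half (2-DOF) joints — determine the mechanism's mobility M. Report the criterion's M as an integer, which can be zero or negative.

M = 6

L=1 J1=0 J2=0
add link → L=2 J1=0 J2=0
add link → L=3 J1=0 J2=0
C@2,0 dof=2 J2 → L=3 J1=0 J2=1
P@0,1 dof=1 J1 → L=3 J1=1 J2=1
add link → L=4 J1=1 J2=1
PS@3,1 dof=2 J2 → L=4 J1=1 J2=2
R@3,0 dof=1 J1 → L=4 J1=2 J2=2
add link → L=5 J1=2 J2=2
add link → L=6 J1=2 J2=2
C@4,1 dof=2 J2 → L=6 J1=2 J2=3
P@5,1 dof=1 J1 → L=6 J1=3 J2=3
M=3(L−1)−2J1−J2=3·5−2·3−3=6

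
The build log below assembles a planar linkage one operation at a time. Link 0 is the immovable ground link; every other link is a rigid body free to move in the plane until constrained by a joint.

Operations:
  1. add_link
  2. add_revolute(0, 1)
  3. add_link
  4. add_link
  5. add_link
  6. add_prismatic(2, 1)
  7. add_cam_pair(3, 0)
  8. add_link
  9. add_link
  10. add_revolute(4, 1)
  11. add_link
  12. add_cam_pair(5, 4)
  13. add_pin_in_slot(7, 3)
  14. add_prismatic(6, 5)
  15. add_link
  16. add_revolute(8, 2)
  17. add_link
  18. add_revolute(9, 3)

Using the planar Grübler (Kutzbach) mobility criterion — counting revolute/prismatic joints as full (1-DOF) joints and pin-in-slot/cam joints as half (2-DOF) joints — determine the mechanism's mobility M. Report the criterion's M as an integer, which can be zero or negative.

M = 12

(L,J1,J2)=(1,0,0); link0 fixed
link1: (2,0,0)
R 0-1 [J1]: (2,1,0)
link2: (3,1,0)
link3: (4,1,0)
link4: (5,1,0)
P 2-1 [J1]: (5,2,0)
C 3-0 [J2]: (5,2,1)
link5: (6,2,1)
link6: (7,2,1)
R 4-1 [J1]: (7,3,1)
link7: (8,3,1)
C 5-4 [J2]: (8,3,2)
PS 7-3 [J2]: (8,3,3)
P 6-5 [J1]: (8,4,3)
link8: (9,4,3)
R 8-2 [J1]: (9,5,3)
link9: (10,5,3)
R 9-3 [J1]: (10,6,3)
Grübler: 3·9 − 2·6 − 3 = 12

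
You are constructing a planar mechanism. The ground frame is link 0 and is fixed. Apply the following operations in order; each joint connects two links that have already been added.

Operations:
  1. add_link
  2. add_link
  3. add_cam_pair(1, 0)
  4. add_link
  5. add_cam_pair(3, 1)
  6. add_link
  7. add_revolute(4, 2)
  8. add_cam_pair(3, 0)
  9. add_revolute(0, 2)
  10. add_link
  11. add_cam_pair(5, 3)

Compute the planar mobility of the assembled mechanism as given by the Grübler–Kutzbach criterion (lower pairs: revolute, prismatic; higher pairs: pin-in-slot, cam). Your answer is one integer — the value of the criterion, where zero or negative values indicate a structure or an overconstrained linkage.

M = 7

link 0 = ground. State L|J1|J2 = 1|0|0
+link1  2|0|0
+link2  3|0|0
C(1,0) f=2→J2  3|0|1
+link3  4|0|1
C(3,1) f=2→J2  4|0|2
+link4  5|0|2
R(4,2) f=1→J1  5|1|2
C(3,0) f=2→J2  5|1|3
R(0,2) f=1→J1  5|2|3
+link5  6|2|3
C(5,3) f=2→J2  6|2|4
M = 3(6−1)−2·2−4 = 15−4−4 = 7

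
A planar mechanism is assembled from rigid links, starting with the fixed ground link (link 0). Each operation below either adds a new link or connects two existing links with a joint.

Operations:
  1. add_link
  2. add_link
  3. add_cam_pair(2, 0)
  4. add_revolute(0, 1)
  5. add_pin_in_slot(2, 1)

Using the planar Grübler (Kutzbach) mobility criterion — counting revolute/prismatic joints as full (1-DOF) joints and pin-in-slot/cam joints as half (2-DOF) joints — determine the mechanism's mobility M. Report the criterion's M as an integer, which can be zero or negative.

link 0 = ground. State L|J1|J2 = 1|0|0
+link1  2|0|0
+link2  3|0|0
C(2,0) f=2→J2  3|0|1
R(0,1) f=1→J1  3|1|1
PS(2,1) f=2→J2  3|1|2
M = 3(3−1)−2·1−2 = 6−2−2 = 2

M = 2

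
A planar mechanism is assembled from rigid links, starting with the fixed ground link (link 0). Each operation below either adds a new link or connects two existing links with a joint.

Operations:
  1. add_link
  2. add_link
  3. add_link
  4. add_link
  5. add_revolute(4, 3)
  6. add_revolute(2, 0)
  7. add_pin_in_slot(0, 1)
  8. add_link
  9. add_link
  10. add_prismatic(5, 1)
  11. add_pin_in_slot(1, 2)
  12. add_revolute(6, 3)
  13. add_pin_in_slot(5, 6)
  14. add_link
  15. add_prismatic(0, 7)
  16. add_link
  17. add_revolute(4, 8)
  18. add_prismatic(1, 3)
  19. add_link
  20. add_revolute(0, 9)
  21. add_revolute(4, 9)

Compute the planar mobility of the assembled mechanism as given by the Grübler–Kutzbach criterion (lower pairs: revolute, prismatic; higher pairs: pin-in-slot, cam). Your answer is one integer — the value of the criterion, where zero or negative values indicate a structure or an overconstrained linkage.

L=1 J1=0 J2=0
add link → L=2 J1=0 J2=0
add link → L=3 J1=0 J2=0
add link → L=4 J1=0 J2=0
add link → L=5 J1=0 J2=0
R@4,3 dof=1 J1 → L=5 J1=1 J2=0
R@2,0 dof=1 J1 → L=5 J1=2 J2=0
PS@0,1 dof=2 J2 → L=5 J1=2 J2=1
add link → L=6 J1=2 J2=1
add link → L=7 J1=2 J2=1
P@5,1 dof=1 J1 → L=7 J1=3 J2=1
PS@1,2 dof=2 J2 → L=7 J1=3 J2=2
R@6,3 dof=1 J1 → L=7 J1=4 J2=2
PS@5,6 dof=2 J2 → L=7 J1=4 J2=3
add link → L=8 J1=4 J2=3
P@0,7 dof=1 J1 → L=8 J1=5 J2=3
add link → L=9 J1=5 J2=3
R@4,8 dof=1 J1 → L=9 J1=6 J2=3
P@1,3 dof=1 J1 → L=9 J1=7 J2=3
add link → L=10 J1=7 J2=3
R@0,9 dof=1 J1 → L=10 J1=8 J2=3
R@4,9 dof=1 J1 → L=10 J1=9 J2=3
M=3(L−1)−2J1−J2=3·9−2·9−3=6

M = 6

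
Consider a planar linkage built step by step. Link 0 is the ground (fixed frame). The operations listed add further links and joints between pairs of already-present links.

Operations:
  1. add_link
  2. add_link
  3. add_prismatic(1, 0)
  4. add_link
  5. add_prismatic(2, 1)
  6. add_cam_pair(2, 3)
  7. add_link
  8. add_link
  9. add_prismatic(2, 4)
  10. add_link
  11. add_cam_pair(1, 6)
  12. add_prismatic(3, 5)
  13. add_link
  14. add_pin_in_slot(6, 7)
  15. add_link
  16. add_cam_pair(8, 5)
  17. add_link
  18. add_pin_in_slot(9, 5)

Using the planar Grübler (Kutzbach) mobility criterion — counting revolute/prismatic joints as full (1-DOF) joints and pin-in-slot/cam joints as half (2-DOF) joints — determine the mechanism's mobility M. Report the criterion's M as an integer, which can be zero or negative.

link 0 = ground. State L|J1|J2 = 1|0|0
+link1  2|0|0
+link2  3|0|0
P(1,0) f=1→J1  3|1|0
+link3  4|1|0
P(2,1) f=1→J1  4|2|0
C(2,3) f=2→J2  4|2|1
+link4  5|2|1
+link5  6|2|1
P(2,4) f=1→J1  6|3|1
+link6  7|3|1
C(1,6) f=2→J2  7|3|2
P(3,5) f=1→J1  7|4|2
+link7  8|4|2
PS(6,7) f=2→J2  8|4|3
+link8  9|4|3
C(8,5) f=2→J2  9|4|4
+link9  10|4|4
PS(9,5) f=2→J2  10|4|5
M = 3(10−1)−2·4−5 = 27−8−5 = 14

M = 14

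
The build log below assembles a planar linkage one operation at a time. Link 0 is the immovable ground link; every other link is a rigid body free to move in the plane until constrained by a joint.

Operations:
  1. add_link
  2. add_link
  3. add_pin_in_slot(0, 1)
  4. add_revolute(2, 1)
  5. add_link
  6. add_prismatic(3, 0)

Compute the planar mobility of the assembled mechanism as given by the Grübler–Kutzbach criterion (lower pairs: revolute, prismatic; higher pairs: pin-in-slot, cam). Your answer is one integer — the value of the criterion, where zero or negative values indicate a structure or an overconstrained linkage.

link 0 = ground. State L|J1|J2 = 1|0|0
+link1  2|0|0
+link2  3|0|0
PS(0,1) f=2→J2  3|0|1
R(2,1) f=1→J1  3|1|1
+link3  4|1|1
P(3,0) f=1→J1  4|2|1
M = 3(4−1)−2·2−1 = 9−4−1 = 4

M = 4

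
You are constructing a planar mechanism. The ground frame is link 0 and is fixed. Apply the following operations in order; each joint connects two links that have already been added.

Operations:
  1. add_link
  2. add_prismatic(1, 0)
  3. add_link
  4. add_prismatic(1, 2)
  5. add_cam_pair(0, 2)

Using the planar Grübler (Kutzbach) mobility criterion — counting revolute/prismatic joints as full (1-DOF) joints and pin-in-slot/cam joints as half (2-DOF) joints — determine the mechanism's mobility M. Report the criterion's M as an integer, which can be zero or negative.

(L,J1,J2)=(1,0,0); link0 fixed
link1: (2,0,0)
P 1-0 [J1]: (2,1,0)
link2: (3,1,0)
P 1-2 [J1]: (3,2,0)
C 0-2 [J2]: (3,2,1)
Grübler: 3·2 − 2·2 − 1 = 1

M = 1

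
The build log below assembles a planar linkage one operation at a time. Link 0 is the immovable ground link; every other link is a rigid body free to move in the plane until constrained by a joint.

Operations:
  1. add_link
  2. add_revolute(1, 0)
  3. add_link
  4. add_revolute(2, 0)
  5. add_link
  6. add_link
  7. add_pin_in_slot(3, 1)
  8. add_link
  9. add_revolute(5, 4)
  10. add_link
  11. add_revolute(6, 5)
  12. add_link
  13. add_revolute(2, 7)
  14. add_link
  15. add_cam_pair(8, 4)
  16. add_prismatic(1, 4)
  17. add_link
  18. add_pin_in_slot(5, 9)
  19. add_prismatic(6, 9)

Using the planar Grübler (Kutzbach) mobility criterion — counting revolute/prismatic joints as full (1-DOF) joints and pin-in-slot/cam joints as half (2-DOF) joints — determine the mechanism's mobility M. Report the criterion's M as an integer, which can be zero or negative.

[1;0;0] (link 0 is ground)
L+ [2;0;0]
R(1,0)∈J1 [2;1;0]
L+ [3;1;0]
R(2,0)∈J1 [3;2;0]
L+ [4;2;0]
L+ [5;2;0]
PS(3,1)∈J2 [5;2;1]
L+ [6;2;1]
R(5,4)∈J1 [6;3;1]
L+ [7;3;1]
R(6,5)∈J1 [7;4;1]
L+ [8;4;1]
R(2,7)∈J1 [8;5;1]
L+ [9;5;1]
C(8,4)∈J2 [9;5;2]
P(1,4)∈J1 [9;6;2]
L+ [10;6;2]
PS(5,9)∈J2 [10;6;3]
P(6,9)∈J1 [10;7;3]
mobility = 27 − 14 − 3 = 10

M = 10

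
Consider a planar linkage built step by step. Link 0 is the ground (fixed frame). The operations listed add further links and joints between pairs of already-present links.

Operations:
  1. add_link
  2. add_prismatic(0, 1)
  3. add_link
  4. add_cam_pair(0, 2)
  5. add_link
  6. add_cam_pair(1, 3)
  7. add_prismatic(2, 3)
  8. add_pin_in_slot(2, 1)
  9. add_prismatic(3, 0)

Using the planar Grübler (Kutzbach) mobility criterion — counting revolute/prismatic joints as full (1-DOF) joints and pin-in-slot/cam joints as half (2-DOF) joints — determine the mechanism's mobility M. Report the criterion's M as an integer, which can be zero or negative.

L=1 J1=0 J2=0
add link → L=2 J1=0 J2=0
P@0,1 dof=1 J1 → L=2 J1=1 J2=0
add link → L=3 J1=1 J2=0
C@0,2 dof=2 J2 → L=3 J1=1 J2=1
add link → L=4 J1=1 J2=1
C@1,3 dof=2 J2 → L=4 J1=1 J2=2
P@2,3 dof=1 J1 → L=4 J1=2 J2=2
PS@2,1 dof=2 J2 → L=4 J1=2 J2=3
P@3,0 dof=1 J1 → L=4 J1=3 J2=3
M=3(L−1)−2J1−J2=3·3−2·3−3=0

M = 0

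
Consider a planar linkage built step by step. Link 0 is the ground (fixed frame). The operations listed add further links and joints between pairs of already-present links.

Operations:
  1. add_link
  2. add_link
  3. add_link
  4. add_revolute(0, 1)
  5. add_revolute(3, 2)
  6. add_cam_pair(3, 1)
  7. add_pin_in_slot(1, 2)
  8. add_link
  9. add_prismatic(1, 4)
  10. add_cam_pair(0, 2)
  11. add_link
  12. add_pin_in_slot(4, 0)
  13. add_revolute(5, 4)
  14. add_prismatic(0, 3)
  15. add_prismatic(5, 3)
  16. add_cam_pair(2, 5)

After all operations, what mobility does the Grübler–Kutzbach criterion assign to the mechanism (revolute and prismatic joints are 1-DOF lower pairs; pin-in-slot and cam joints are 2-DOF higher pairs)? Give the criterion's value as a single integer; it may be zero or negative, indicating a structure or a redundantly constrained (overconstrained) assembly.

[1;0;0] (link 0 is ground)
L+ [2;0;0]
L+ [3;0;0]
L+ [4;0;0]
R(0,1)∈J1 [4;1;0]
R(3,2)∈J1 [4;2;0]
C(3,1)∈J2 [4;2;1]
PS(1,2)∈J2 [4;2;2]
L+ [5;2;2]
P(1,4)∈J1 [5;3;2]
C(0,2)∈J2 [5;3;3]
L+ [6;3;3]
PS(4,0)∈J2 [6;3;4]
R(5,4)∈J1 [6;4;4]
P(0,3)∈J1 [6;5;4]
P(5,3)∈J1 [6;6;4]
C(2,5)∈J2 [6;6;5]
mobility = 15 − 12 − 5 = -2

M = -2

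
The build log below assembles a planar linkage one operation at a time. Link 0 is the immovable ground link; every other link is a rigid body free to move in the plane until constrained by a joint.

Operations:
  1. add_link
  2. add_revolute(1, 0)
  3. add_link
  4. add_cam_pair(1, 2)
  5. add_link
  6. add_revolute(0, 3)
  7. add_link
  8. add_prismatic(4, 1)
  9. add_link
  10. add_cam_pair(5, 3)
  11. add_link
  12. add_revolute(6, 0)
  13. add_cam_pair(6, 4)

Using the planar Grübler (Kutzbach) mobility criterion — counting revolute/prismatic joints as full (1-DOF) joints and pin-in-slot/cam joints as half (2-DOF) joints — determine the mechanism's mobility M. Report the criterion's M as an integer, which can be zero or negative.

M = 7

link 0 = ground. State L|J1|J2 = 1|0|0
+link1  2|0|0
R(1,0) f=1→J1  2|1|0
+link2  3|1|0
C(1,2) f=2→J2  3|1|1
+link3  4|1|1
R(0,3) f=1→J1  4|2|1
+link4  5|2|1
P(4,1) f=1→J1  5|3|1
+link5  6|3|1
C(5,3) f=2→J2  6|3|2
+link6  7|3|2
R(6,0) f=1→J1  7|4|2
C(6,4) f=2→J2  7|4|3
M = 3(7−1)−2·4−3 = 18−8−3 = 7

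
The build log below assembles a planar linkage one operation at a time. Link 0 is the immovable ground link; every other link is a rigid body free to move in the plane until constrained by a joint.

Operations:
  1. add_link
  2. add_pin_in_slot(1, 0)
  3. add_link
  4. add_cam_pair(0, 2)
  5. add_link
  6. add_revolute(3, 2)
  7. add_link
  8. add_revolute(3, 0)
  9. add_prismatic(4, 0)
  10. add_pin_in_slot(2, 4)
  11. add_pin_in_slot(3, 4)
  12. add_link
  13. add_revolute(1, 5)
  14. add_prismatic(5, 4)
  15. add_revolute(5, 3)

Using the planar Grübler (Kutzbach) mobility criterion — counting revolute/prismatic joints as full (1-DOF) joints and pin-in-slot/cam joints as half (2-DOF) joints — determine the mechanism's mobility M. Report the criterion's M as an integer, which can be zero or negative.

ground; <1,0,0>
#1 <2,0,0>
PS:1↔0 J2 <2,0,1>
#2 <3,0,1>
C:0↔2 J2 <3,0,2>
#3 <4,0,2>
R:3↔2 J1 <4,1,2>
#4 <5,1,2>
R:3↔0 J1 <5,2,2>
P:4↔0 J1 <5,3,2>
PS:2↔4 J2 <5,3,3>
PS:3↔4 J2 <5,3,4>
#5 <6,3,4>
R:1↔5 J1 <6,4,4>
P:5↔4 J1 <6,5,4>
R:5↔3 J1 <6,6,4>
3×5 − 2×6 − 1×4 = -1

M = -1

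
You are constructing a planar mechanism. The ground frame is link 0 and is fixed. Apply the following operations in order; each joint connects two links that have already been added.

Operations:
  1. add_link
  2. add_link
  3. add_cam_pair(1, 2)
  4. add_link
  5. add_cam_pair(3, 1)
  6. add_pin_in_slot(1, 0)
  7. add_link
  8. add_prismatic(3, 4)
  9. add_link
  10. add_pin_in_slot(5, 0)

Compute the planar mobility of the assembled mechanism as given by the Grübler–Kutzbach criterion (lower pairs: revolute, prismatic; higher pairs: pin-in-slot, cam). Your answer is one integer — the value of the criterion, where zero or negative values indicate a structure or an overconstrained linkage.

(L,J1,J2)=(1,0,0); link0 fixed
link1: (2,0,0)
link2: (3,0,0)
C 1-2 [J2]: (3,0,1)
link3: (4,0,1)
C 3-1 [J2]: (4,0,2)
PS 1-0 [J2]: (4,0,3)
link4: (5,0,3)
P 3-4 [J1]: (5,1,3)
link5: (6,1,3)
PS 5-0 [J2]: (6,1,4)
Grübler: 3·5 − 2·1 − 4 = 9

M = 9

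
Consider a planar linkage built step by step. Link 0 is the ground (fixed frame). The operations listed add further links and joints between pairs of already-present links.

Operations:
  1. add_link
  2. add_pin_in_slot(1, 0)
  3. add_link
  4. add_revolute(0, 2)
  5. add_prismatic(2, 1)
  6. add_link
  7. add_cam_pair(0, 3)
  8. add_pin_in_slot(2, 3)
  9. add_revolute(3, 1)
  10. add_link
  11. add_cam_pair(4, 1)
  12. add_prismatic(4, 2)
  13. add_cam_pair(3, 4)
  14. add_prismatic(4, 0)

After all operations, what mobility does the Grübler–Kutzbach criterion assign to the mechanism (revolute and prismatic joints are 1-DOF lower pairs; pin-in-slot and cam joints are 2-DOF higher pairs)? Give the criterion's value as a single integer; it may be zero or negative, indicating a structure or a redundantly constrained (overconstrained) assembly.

M = -3

L=1 J1=0 J2=0
add link → L=2 J1=0 J2=0
PS@1,0 dof=2 J2 → L=2 J1=0 J2=1
add link → L=3 J1=0 J2=1
R@0,2 dof=1 J1 → L=3 J1=1 J2=1
P@2,1 dof=1 J1 → L=3 J1=2 J2=1
add link → L=4 J1=2 J2=1
C@0,3 dof=2 J2 → L=4 J1=2 J2=2
PS@2,3 dof=2 J2 → L=4 J1=2 J2=3
R@3,1 dof=1 J1 → L=4 J1=3 J2=3
add link → L=5 J1=3 J2=3
C@4,1 dof=2 J2 → L=5 J1=3 J2=4
P@4,2 dof=1 J1 → L=5 J1=4 J2=4
C@3,4 dof=2 J2 → L=5 J1=4 J2=5
P@4,0 dof=1 J1 → L=5 J1=5 J2=5
M=3(L−1)−2J1−J2=3·4−2·5−5=-3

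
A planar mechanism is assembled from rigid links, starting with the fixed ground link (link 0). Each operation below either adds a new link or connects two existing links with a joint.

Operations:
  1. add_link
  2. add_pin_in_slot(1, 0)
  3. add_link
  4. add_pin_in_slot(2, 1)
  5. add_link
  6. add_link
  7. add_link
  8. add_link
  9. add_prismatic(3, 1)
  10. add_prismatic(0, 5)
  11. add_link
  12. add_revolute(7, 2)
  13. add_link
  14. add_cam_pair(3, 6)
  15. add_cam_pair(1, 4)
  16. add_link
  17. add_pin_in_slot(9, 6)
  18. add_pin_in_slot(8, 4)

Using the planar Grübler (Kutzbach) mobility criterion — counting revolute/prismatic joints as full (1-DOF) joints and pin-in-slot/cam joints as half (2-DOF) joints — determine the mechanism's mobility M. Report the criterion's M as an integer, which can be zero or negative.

(L,J1,J2)=(1,0,0); link0 fixed
link1: (2,0,0)
PS 1-0 [J2]: (2,0,1)
link2: (3,0,1)
PS 2-1 [J2]: (3,0,2)
link3: (4,0,2)
link4: (5,0,2)
link5: (6,0,2)
link6: (7,0,2)
P 3-1 [J1]: (7,1,2)
P 0-5 [J1]: (7,2,2)
link7: (8,2,2)
R 7-2 [J1]: (8,3,2)
link8: (9,3,2)
C 3-6 [J2]: (9,3,3)
C 1-4 [J2]: (9,3,4)
link9: (10,3,4)
PS 9-6 [J2]: (10,3,5)
PS 8-4 [J2]: (10,3,6)
Grübler: 3·9 − 2·3 − 6 = 15

M = 15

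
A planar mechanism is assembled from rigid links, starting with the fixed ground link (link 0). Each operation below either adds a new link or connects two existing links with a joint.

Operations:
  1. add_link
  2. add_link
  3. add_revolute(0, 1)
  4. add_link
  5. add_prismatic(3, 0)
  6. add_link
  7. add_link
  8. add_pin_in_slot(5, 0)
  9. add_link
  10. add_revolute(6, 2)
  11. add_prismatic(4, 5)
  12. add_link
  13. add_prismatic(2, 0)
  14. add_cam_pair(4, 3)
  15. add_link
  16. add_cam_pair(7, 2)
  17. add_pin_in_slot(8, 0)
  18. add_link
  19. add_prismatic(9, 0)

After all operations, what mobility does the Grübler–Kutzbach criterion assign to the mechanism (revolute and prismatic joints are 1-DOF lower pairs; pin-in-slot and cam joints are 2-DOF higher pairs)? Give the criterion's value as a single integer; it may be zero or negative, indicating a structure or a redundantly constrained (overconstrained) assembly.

M = 11

[1;0;0] (link 0 is ground)
L+ [2;0;0]
L+ [3;0;0]
R(0,1)∈J1 [3;1;0]
L+ [4;1;0]
P(3,0)∈J1 [4;2;0]
L+ [5;2;0]
L+ [6;2;0]
PS(5,0)∈J2 [6;2;1]
L+ [7;2;1]
R(6,2)∈J1 [7;3;1]
P(4,5)∈J1 [7;4;1]
L+ [8;4;1]
P(2,0)∈J1 [8;5;1]
C(4,3)∈J2 [8;5;2]
L+ [9;5;2]
C(7,2)∈J2 [9;5;3]
PS(8,0)∈J2 [9;5;4]
L+ [10;5;4]
P(9,0)∈J1 [10;6;4]
mobility = 27 − 12 − 4 = 11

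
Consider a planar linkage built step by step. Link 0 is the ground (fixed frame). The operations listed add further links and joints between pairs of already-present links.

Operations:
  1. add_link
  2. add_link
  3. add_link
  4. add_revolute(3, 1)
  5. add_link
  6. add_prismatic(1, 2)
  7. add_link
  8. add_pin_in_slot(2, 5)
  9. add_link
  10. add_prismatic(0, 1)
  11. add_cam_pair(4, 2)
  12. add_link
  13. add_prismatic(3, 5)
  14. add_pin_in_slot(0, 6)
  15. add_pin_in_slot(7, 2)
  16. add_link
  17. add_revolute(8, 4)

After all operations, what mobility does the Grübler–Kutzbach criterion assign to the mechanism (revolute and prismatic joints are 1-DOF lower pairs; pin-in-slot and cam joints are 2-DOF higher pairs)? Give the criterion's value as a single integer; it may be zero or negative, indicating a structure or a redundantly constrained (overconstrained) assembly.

(L,J1,J2)=(1,0,0); link0 fixed
link1: (2,0,0)
link2: (3,0,0)
link3: (4,0,0)
R 3-1 [J1]: (4,1,0)
link4: (5,1,0)
P 1-2 [J1]: (5,2,0)
link5: (6,2,0)
PS 2-5 [J2]: (6,2,1)
link6: (7,2,1)
P 0-1 [J1]: (7,3,1)
C 4-2 [J2]: (7,3,2)
link7: (8,3,2)
P 3-5 [J1]: (8,4,2)
PS 0-6 [J2]: (8,4,3)
PS 7-2 [J2]: (8,4,4)
link8: (9,4,4)
R 8-4 [J1]: (9,5,4)
Grübler: 3·8 − 2·5 − 4 = 10

M = 10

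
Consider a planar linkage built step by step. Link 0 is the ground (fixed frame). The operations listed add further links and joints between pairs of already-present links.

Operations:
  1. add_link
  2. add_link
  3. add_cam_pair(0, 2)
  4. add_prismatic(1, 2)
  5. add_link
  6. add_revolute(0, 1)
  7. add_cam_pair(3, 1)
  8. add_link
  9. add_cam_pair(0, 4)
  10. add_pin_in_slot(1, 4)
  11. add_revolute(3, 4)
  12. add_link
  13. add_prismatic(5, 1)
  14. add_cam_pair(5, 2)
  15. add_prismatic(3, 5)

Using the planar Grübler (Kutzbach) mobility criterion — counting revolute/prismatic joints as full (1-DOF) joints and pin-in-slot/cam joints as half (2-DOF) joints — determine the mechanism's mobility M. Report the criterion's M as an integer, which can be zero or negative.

(L,J1,J2)=(1,0,0); link0 fixed
link1: (2,0,0)
link2: (3,0,0)
C 0-2 [J2]: (3,0,1)
P 1-2 [J1]: (3,1,1)
link3: (4,1,1)
R 0-1 [J1]: (4,2,1)
C 3-1 [J2]: (4,2,2)
link4: (5,2,2)
C 0-4 [J2]: (5,2,3)
PS 1-4 [J2]: (5,2,4)
R 3-4 [J1]: (5,3,4)
link5: (6,3,4)
P 5-1 [J1]: (6,4,4)
C 5-2 [J2]: (6,4,5)
P 3-5 [J1]: (6,5,5)
Grübler: 3·5 − 2·5 − 5 = 0

M = 0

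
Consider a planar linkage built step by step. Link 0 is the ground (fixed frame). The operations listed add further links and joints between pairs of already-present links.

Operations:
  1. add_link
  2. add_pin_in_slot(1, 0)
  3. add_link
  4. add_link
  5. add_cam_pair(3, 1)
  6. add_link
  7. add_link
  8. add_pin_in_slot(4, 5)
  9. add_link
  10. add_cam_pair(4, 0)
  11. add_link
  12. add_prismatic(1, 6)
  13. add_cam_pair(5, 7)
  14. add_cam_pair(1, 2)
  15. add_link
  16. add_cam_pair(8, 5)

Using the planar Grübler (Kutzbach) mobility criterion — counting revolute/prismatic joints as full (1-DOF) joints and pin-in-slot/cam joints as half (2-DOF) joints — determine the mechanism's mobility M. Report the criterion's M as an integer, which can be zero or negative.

M = 15

[1;0;0] (link 0 is ground)
L+ [2;0;0]
PS(1,0)∈J2 [2;0;1]
L+ [3;0;1]
L+ [4;0;1]
C(3,1)∈J2 [4;0;2]
L+ [5;0;2]
L+ [6;0;2]
PS(4,5)∈J2 [6;0;3]
L+ [7;0;3]
C(4,0)∈J2 [7;0;4]
L+ [8;0;4]
P(1,6)∈J1 [8;1;4]
C(5,7)∈J2 [8;1;5]
C(1,2)∈J2 [8;1;6]
L+ [9;1;6]
C(8,5)∈J2 [9;1;7]
mobility = 24 − 2 − 7 = 15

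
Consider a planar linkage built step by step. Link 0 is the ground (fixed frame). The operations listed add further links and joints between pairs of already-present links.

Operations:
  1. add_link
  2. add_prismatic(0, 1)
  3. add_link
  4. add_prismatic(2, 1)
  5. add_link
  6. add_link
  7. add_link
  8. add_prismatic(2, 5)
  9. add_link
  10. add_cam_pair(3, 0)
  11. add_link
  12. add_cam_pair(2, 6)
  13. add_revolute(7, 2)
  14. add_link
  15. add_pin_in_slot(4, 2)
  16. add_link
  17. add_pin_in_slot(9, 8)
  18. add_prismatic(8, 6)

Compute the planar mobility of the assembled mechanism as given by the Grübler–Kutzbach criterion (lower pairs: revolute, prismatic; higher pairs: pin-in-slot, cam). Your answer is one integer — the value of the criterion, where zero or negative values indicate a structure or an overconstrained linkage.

L=1 J1=0 J2=0
add link → L=2 J1=0 J2=0
P@0,1 dof=1 J1 → L=2 J1=1 J2=0
add link → L=3 J1=1 J2=0
P@2,1 dof=1 J1 → L=3 J1=2 J2=0
add link → L=4 J1=2 J2=0
add link → L=5 J1=2 J2=0
add link → L=6 J1=2 J2=0
P@2,5 dof=1 J1 → L=6 J1=3 J2=0
add link → L=7 J1=3 J2=0
C@3,0 dof=2 J2 → L=7 J1=3 J2=1
add link → L=8 J1=3 J2=1
C@2,6 dof=2 J2 → L=8 J1=3 J2=2
R@7,2 dof=1 J1 → L=8 J1=4 J2=2
add link → L=9 J1=4 J2=2
PS@4,2 dof=2 J2 → L=9 J1=4 J2=3
add link → L=10 J1=4 J2=3
PS@9,8 dof=2 J2 → L=10 J1=4 J2=4
P@8,6 dof=1 J1 → L=10 J1=5 J2=4
M=3(L−1)−2J1−J2=3·9−2·5−4=13

M = 13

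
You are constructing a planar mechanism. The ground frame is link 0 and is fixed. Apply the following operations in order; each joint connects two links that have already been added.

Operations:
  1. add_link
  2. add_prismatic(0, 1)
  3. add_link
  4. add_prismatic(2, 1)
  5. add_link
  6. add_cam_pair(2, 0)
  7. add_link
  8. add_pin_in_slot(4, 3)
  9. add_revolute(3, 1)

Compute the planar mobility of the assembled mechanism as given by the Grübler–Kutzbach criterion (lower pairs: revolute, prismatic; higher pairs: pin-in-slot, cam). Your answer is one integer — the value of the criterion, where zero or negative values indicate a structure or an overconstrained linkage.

M = 4

[1;0;0] (link 0 is ground)
L+ [2;0;0]
P(0,1)∈J1 [2;1;0]
L+ [3;1;0]
P(2,1)∈J1 [3;2;0]
L+ [4;2;0]
C(2,0)∈J2 [4;2;1]
L+ [5;2;1]
PS(4,3)∈J2 [5;2;2]
R(3,1)∈J1 [5;3;2]
mobility = 12 − 6 − 2 = 4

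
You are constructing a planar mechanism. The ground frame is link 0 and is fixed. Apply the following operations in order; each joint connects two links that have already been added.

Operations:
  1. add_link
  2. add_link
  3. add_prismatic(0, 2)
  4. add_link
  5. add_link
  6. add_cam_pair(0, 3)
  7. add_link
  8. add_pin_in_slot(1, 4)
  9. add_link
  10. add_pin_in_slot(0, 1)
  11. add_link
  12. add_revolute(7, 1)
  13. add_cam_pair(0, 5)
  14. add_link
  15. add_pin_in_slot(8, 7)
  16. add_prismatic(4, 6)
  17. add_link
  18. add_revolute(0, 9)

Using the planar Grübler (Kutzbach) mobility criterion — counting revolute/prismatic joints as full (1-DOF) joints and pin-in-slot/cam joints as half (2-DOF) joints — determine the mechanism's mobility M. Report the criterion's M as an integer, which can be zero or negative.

link 0 = ground. State L|J1|J2 = 1|0|0
+link1  2|0|0
+link2  3|0|0
P(0,2) f=1→J1  3|1|0
+link3  4|1|0
+link4  5|1|0
C(0,3) f=2→J2  5|1|1
+link5  6|1|1
PS(1,4) f=2→J2  6|1|2
+link6  7|1|2
PS(0,1) f=2→J2  7|1|3
+link7  8|1|3
R(7,1) f=1→J1  8|2|3
C(0,5) f=2→J2  8|2|4
+link8  9|2|4
PS(8,7) f=2→J2  9|2|5
P(4,6) f=1→J1  9|3|5
+link9  10|3|5
R(0,9) f=1→J1  10|4|5
M = 3(10−1)−2·4−5 = 27−8−5 = 14

M = 14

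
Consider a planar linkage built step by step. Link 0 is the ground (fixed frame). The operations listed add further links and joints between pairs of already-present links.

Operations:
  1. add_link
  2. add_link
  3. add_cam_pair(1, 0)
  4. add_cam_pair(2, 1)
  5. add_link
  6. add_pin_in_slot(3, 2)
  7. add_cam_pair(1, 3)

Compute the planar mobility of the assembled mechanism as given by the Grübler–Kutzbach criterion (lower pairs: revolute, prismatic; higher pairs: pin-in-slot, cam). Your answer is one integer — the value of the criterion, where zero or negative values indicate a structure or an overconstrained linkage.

M = 5

L=1 J1=0 J2=0
add link → L=2 J1=0 J2=0
add link → L=3 J1=0 J2=0
C@1,0 dof=2 J2 → L=3 J1=0 J2=1
C@2,1 dof=2 J2 → L=3 J1=0 J2=2
add link → L=4 J1=0 J2=2
PS@3,2 dof=2 J2 → L=4 J1=0 J2=3
C@1,3 dof=2 J2 → L=4 J1=0 J2=4
M=3(L−1)−2J1−J2=3·3−2·0−4=5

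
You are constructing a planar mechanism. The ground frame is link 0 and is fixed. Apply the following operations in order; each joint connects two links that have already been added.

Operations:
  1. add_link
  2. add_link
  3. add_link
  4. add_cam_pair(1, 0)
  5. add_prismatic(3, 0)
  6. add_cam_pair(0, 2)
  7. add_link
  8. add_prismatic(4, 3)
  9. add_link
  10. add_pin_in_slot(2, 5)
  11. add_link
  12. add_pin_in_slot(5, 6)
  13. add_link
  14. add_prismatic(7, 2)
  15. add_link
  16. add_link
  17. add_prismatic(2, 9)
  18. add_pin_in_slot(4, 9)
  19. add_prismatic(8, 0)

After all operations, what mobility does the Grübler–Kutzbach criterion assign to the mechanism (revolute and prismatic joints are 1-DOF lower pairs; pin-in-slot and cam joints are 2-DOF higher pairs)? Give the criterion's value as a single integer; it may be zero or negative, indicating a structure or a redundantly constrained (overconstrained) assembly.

M = 12

ground; <1,0,0>
#1 <2,0,0>
#2 <3,0,0>
#3 <4,0,0>
C:1↔0 J2 <4,0,1>
P:3↔0 J1 <4,1,1>
C:0↔2 J2 <4,1,2>
#4 <5,1,2>
P:4↔3 J1 <5,2,2>
#5 <6,2,2>
PS:2↔5 J2 <6,2,3>
#6 <7,2,3>
PS:5↔6 J2 <7,2,4>
#7 <8,2,4>
P:7↔2 J1 <8,3,4>
#8 <9,3,4>
#9 <10,3,4>
P:2↔9 J1 <10,4,4>
PS:4↔9 J2 <10,4,5>
P:8↔0 J1 <10,5,5>
3×9 − 2×5 − 1×5 = 12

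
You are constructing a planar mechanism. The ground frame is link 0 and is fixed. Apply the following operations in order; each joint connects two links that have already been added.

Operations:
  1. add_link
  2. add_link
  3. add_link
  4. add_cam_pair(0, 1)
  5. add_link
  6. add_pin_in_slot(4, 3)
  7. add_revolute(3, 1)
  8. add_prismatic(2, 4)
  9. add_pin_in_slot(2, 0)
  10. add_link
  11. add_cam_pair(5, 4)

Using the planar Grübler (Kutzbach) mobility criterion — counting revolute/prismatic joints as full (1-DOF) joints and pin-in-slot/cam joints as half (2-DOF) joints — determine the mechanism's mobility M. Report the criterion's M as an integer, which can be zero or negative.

link 0 = ground. State L|J1|J2 = 1|0|0
+link1  2|0|0
+link2  3|0|0
+link3  4|0|0
C(0,1) f=2→J2  4|0|1
+link4  5|0|1
PS(4,3) f=2→J2  5|0|2
R(3,1) f=1→J1  5|1|2
P(2,4) f=1→J1  5|2|2
PS(2,0) f=2→J2  5|2|3
+link5  6|2|3
C(5,4) f=2→J2  6|2|4
M = 3(6−1)−2·2−4 = 15−4−4 = 7

M = 7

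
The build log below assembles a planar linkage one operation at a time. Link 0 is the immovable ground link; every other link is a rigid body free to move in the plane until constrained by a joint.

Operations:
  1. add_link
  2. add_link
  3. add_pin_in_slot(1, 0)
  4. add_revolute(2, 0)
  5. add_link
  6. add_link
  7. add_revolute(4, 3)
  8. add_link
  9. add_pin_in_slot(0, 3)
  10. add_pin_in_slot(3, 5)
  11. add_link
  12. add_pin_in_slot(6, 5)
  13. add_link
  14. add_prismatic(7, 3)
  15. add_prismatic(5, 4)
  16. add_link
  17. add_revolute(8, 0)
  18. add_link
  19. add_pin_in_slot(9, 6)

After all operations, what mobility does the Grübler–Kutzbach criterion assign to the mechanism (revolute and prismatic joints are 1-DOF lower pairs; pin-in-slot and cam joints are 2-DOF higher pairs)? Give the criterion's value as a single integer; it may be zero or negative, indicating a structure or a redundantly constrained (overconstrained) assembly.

[1;0;0] (link 0 is ground)
L+ [2;0;0]
L+ [3;0;0]
PS(1,0)∈J2 [3;0;1]
R(2,0)∈J1 [3;1;1]
L+ [4;1;1]
L+ [5;1;1]
R(4,3)∈J1 [5;2;1]
L+ [6;2;1]
PS(0,3)∈J2 [6;2;2]
PS(3,5)∈J2 [6;2;3]
L+ [7;2;3]
PS(6,5)∈J2 [7;2;4]
L+ [8;2;4]
P(7,3)∈J1 [8;3;4]
P(5,4)∈J1 [8;4;4]
L+ [9;4;4]
R(8,0)∈J1 [9;5;4]
L+ [10;5;4]
PS(9,6)∈J2 [10;5;5]
mobility = 27 − 10 − 5 = 12

M = 12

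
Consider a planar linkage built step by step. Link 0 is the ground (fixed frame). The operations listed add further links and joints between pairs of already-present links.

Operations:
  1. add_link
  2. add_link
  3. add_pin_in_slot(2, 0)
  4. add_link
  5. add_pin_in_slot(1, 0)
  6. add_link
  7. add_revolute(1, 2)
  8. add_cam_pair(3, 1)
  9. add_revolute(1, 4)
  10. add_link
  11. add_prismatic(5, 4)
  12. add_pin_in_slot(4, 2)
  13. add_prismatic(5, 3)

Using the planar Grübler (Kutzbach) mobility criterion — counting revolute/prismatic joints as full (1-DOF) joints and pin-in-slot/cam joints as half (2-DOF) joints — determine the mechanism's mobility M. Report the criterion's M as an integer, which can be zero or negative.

L=1 J1=0 J2=0
add link → L=2 J1=0 J2=0
add link → L=3 J1=0 J2=0
PS@2,0 dof=2 J2 → L=3 J1=0 J2=1
add link → L=4 J1=0 J2=1
PS@1,0 dof=2 J2 → L=4 J1=0 J2=2
add link → L=5 J1=0 J2=2
R@1,2 dof=1 J1 → L=5 J1=1 J2=2
C@3,1 dof=2 J2 → L=5 J1=1 J2=3
R@1,4 dof=1 J1 → L=5 J1=2 J2=3
add link → L=6 J1=2 J2=3
P@5,4 dof=1 J1 → L=6 J1=3 J2=3
PS@4,2 dof=2 J2 → L=6 J1=3 J2=4
P@5,3 dof=1 J1 → L=6 J1=4 J2=4
M=3(L−1)−2J1−J2=3·5−2·4−4=3

M = 3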